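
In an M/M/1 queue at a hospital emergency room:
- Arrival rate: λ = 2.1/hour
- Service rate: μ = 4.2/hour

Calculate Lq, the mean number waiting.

ρ = λ/μ = 2.1/4.2 = 0.5000
For M/M/1: Lq = λ²/(μ(μ-λ))
Lq = 4.41/(4.2 × 2.10)
Lq = 0.5000 patients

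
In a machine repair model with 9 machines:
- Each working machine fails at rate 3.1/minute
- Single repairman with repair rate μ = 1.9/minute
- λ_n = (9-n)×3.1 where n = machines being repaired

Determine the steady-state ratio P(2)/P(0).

P(2)/P(0) = ∏_{i=0}^{2-1} λ_i/μ_{i+1}
= (9-0)×3.1/1.9 × (9-1)×3.1/1.9
= 191.6676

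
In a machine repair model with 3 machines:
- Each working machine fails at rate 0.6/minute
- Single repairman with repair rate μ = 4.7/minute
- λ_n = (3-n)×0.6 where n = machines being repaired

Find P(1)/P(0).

P(1)/P(0) = ∏_{i=0}^{1-1} λ_i/μ_{i+1}
= (3-0)×0.6/4.7
= 0.3830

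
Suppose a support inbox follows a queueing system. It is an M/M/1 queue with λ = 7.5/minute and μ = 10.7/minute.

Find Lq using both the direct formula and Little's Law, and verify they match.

Method 1 (direct): Lq = λ²/(μ(μ-λ)) = 56.25/(10.7 × 3.20) = 1.6428

Method 2 (Little's Law):
W = 1/(μ-λ) = 1/3.20 = 0.3125
Wq = W - 1/μ = 0.3125 - 0.09346 = 0.21904
Lq = λWq = 7.5 × 0.21904 = 1.6428 ✔ (matches Method 1)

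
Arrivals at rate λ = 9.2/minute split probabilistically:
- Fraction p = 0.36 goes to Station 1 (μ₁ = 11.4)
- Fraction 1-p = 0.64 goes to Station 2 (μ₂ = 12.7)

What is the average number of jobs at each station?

Effective rates: λ₁ = 9.2×0.36 = 3.312, λ₂ = 9.2×0.64 = 5.888
Station 1: ρ₁ = 3.312/11.4 = 0.29053, L₁ = ρ₁/(1-ρ₁) = 0.29053/(1-0.29053) = 0.4095
Station 2: ρ₂ = 5.888/12.7 = 0.463622, L₂ = ρ₂/(1-ρ₂) = 0.463622/(1-0.463622) = 0.8644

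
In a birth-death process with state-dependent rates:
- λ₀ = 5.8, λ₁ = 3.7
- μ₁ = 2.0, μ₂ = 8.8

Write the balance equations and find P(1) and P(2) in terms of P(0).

Balance equations:
State 0: λ₀P₀ = μ₁P₁ → P₁ = (λ₀/μ₁)P₀ = (5.8/2.0)P₀ = 2.9000P₀
State 1: P₂ = (λ₀λ₁)/(μ₁μ₂)P₀ = (5.8×3.7)/(2.0×8.8)P₀ = 1.2193P₀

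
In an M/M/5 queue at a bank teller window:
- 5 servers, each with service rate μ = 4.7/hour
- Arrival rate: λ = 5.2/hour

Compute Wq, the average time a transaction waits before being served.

Traffic intensity: ρ = λ/(cμ) = 5.2/(5×4.7) = 0.2213
Since ρ = 0.2213 < 1, system is stable.
Offered load a = λ/μ = cρ = 5.2/4.7 = 1.1064
P₀ = [ Σₙ₌₀^4 aⁿ/n! + a^5/(5!(1-ρ)) ]⁻¹
Σ = a^0/0! + a^1/1! + a^2/2! + a^3/3! + a^4/4! = 1.0000 + 1.1064 + 0.61204 + 0.22572 + 0.062432 = 3.0066
a^5/(5!(1-ρ)) = 1.6578/(120 × 0.7787) = 0.01774
P₀ = 1/(3.0066 + 0.01774) = 0.3307
Lq = P₀·a^5·ρ / (5!(1-ρ)²) = 0.3307 × 1.6578 × 0.2213 / (120 × 0.6064) = 0.001667
Wq = Lq/λ = 0.0016668/5.2 = 0.0003205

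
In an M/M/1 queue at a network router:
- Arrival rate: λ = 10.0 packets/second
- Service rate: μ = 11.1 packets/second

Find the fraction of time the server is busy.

Server utilization: ρ = λ/μ
ρ = 10.0/11.1 = 0.9009
The server is busy 90.09% of the time.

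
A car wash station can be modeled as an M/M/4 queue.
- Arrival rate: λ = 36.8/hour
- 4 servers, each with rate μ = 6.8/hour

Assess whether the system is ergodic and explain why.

Stability requires ρ = λ/(cμ) < 1
ρ = 36.8/(4 × 6.8) = 36.8/27.20 = 1.3529
Since 1.3529 ≥ 1, the system is UNSTABLE.
Need c > λ/μ = 36.8/6.8 = 5.41.
Minimum servers needed: c = 6.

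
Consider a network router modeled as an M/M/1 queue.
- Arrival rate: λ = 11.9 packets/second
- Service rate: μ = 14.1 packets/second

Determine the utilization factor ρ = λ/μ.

Server utilization: ρ = λ/μ
ρ = 11.9/14.1 = 0.8440
The server is busy 84.40% of the time.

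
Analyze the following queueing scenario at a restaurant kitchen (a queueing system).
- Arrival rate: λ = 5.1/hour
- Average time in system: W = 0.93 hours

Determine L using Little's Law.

Little's Law: L = λW
L = 5.1 × 0.93 = 4.7430 orders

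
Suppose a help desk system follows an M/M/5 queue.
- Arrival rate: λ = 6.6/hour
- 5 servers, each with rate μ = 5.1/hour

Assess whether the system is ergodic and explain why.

Stability requires ρ = λ/(cμ) < 1
ρ = 6.6/(5 × 5.1) = 6.6/25.50 = 0.2588
Since 0.2588 < 1, the system is STABLE.
The servers are busy 25.88% of the time.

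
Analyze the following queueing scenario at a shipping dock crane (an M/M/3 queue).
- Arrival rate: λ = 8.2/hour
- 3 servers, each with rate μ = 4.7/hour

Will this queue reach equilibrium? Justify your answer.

Stability requires ρ = λ/(cμ) < 1
ρ = 8.2/(3 × 4.7) = 8.2/14.10 = 0.5816
Since 0.5816 < 1, the system is STABLE.
The servers are busy 58.16% of the time.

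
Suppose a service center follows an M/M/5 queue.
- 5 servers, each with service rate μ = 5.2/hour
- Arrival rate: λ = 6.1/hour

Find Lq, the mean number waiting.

Traffic intensity: ρ = λ/(cμ) = 6.1/(5×5.2) = 0.2346
Since ρ = 0.2346 < 1, system is stable.
Offered load a = λ/μ = cρ = 6.1/5.2 = 1.1731
P₀ = [ Σₙ₌₀^4 aⁿ/n! + a^5/(5!(1-ρ)) ]⁻¹
Σ = a^0/0! + a^1/1! + a^2/2! + a^3/3! + a^4/4! = 1.0000 + 1.1731 + 0.6881 + 0.2690 + 0.07890 = 3.2091
a^5/(5!(1-ρ)) = 2.2214/(120 × 0.7654) = 0.02419
P₀ = 1/(3.2091 + 0.02419) = 0.3093
Lq = P₀·a^5·ρ / (5!(1-ρ)²) = 0.3093 × 2.2214 × 0.2346 / (120 × 0.5858) = 0.002293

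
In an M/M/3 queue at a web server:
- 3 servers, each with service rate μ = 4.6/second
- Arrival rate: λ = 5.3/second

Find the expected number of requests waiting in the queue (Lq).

Traffic intensity: ρ = λ/(cμ) = 5.3/(3×4.6) = 0.3841
Since ρ = 0.3841 < 1, system is stable.
Offered load a = λ/μ = cρ = 5.3/4.6 = 1.1522
P₀ = [ Σₙ₌₀^2 aⁿ/n! + a^3/(3!(1-ρ)) ]⁻¹
Σ = a^0/0! + a^1/1! + a^2/2! = 1.0000 + 1.1522 + 0.66375 = 2.8159
a^3/(3!(1-ρ)) = 1.5295/(6 × 0.6159) = 0.4139
P₀ = 1/(2.8159 + 0.4139) = 0.3096
Lq = P₀·a^3·ρ / (3!(1-ρ)²) = 0.3096 × 1.5295 × 0.3841 / (6 × 0.3794) = 0.07990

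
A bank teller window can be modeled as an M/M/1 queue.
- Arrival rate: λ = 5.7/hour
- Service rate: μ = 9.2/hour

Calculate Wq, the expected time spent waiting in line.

First, compute utilization: ρ = λ/μ = 5.7/9.2 = 0.6196
For M/M/1: Wq = λ/(μ(μ-λ))
Wq = 5.7/(9.2 × (9.2-5.7))
Wq = 5.7/(9.2 × 3.50)
Wq = 0.1770 hours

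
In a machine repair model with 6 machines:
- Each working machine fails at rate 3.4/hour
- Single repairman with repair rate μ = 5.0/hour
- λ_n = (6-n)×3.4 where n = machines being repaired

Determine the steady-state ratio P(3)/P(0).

P(3)/P(0) = ∏_{i=0}^{3-1} λ_i/μ_{i+1}
= (6-0)×3.4/5.0 × (6-1)×3.4/5.0 × (6-2)×3.4/5.0
= 37.7318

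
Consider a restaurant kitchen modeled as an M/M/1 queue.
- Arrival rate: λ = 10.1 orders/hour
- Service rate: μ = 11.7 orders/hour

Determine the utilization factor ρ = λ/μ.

Server utilization: ρ = λ/μ
ρ = 10.1/11.7 = 0.8632
The server is busy 86.32% of the time.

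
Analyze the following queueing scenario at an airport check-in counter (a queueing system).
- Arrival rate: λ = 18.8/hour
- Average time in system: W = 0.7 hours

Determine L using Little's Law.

Little's Law: L = λW
L = 18.8 × 0.7 = 13.1600 passengers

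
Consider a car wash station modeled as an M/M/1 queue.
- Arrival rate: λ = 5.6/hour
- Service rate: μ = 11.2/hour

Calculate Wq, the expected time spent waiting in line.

First, compute utilization: ρ = λ/μ = 5.6/11.2 = 0.5000
For M/M/1: Wq = λ/(μ(μ-λ))
Wq = 5.6/(11.2 × (11.2-5.6))
Wq = 5.6/(11.2 × 5.60)
Wq = 0.08929 hours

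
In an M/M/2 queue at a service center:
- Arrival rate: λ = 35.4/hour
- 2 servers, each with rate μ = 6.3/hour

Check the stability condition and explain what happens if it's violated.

Stability requires ρ = λ/(cμ) < 1
ρ = 35.4/(2 × 6.3) = 35.4/12.60 = 2.8095
Since 2.8095 ≥ 1, the system is UNSTABLE.
Need c > λ/μ = 35.4/6.3 = 5.62.
Minimum servers needed: c = 6.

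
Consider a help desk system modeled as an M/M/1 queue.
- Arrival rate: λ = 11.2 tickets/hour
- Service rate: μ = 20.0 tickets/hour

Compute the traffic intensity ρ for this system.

Server utilization: ρ = λ/μ
ρ = 11.2/20.0 = 0.5600
The server is busy 56.00% of the time.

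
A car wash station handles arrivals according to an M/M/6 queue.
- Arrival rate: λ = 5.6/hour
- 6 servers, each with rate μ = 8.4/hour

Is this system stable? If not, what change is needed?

Stability requires ρ = λ/(cμ) < 1
ρ = 5.6/(6 × 8.4) = 5.6/50.40 = 0.1111
Since 0.1111 < 1, the system is STABLE.
The servers are busy 11.11% of the time.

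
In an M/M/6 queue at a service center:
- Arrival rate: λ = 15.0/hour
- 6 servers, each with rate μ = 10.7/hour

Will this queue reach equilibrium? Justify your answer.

Stability requires ρ = λ/(cμ) < 1
ρ = 15.0/(6 × 10.7) = 15.0/64.20 = 0.2336
Since 0.2336 < 1, the system is STABLE.
The servers are busy 23.36% of the time.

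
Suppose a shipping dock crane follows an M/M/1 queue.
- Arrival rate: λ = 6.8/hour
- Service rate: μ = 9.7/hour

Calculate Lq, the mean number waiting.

ρ = λ/μ = 6.8/9.7 = 0.7010
For M/M/1: Lq = λ²/(μ(μ-λ))
Lq = 46.24/(9.7 × 2.90)
Lq = 1.6438 containers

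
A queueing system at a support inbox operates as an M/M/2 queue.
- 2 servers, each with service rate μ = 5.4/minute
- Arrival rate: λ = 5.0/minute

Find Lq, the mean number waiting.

Traffic intensity: ρ = λ/(cμ) = 5.0/(2×5.4) = 0.4630
Since ρ = 0.4630 < 1, system is stable.
Offered load a = λ/μ = cρ = 5.0/5.4 = 0.9259
P₀ = [ Σₙ₌₀^1 aⁿ/n! + a^2/(2!(1-ρ)) ]⁻¹
Σ = a^0/0! + a^1/1! = 1.0000 + 0.9259 = 1.9259
a^2/(2!(1-ρ)) = 0.8573/(2 × 0.5370) = 0.7982
P₀ = 1/(1.9259 + 0.7982) = 0.3671
Lq = P₀·a^2·ρ / (2!(1-ρ)²) = 0.3671 × 0.8573 × 0.4630 / (2 × 0.2884) = 0.2526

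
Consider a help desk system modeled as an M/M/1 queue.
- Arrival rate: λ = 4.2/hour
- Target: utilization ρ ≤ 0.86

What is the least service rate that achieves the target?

ρ = λ/μ, so μ = λ/ρ
μ ≥ 4.2/0.86 = 4.8837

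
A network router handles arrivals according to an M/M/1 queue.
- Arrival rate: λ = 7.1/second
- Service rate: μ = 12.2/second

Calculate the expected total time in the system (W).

First, compute utilization: ρ = λ/μ = 7.1/12.2 = 0.5820
For M/M/1: W = 1/(μ-λ)
W = 1/(12.2-7.1) = 1/5.10
W = 0.1961 seconds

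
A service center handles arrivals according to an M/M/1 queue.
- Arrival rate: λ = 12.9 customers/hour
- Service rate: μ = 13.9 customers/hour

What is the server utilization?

Server utilization: ρ = λ/μ
ρ = 12.9/13.9 = 0.9281
The server is busy 92.81% of the time.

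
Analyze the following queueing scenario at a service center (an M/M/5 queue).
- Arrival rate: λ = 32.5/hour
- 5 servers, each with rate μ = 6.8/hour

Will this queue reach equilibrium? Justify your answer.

Stability requires ρ = λ/(cμ) < 1
ρ = 32.5/(5 × 6.8) = 32.5/34.00 = 0.9559
Since 0.9559 < 1, the system is STABLE.
The servers are busy 95.59% of the time.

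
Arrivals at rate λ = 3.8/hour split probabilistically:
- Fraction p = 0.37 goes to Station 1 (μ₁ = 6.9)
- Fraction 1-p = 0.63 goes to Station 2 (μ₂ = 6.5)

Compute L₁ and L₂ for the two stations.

Effective rates: λ₁ = 3.8×0.37 = 1.406, λ₂ = 3.8×0.63 = 2.394
Station 1: ρ₁ = 1.406/6.9 = 0.20377, L₁ = ρ₁/(1-ρ₁) = 0.20377/(1-0.20377) = 0.2559
Station 2: ρ₂ = 2.394/6.5 = 0.3683, L₂ = ρ₂/(1-ρ₂) = 0.3683/(1-0.3683) = 0.5830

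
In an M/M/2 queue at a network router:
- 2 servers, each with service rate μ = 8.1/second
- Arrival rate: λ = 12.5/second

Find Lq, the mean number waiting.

Traffic intensity: ρ = λ/(cμ) = 12.5/(2×8.1) = 0.7716
Since ρ = 0.7716 < 1, system is stable.
Offered load a = λ/μ = cρ = 12.5/8.1 = 1.5432
P₀ = [ Σₙ₌₀^1 aⁿ/n! + a^2/(2!(1-ρ)) ]⁻¹
Σ = a^0/0! + a^1/1! = 1.0000 + 1.5432 = 2.5432
a^2/(2!(1-ρ)) = 2.381497/(2 × 0.2283951) = 5.2135
P₀ = 1/(2.5432 + 5.2135) = 0.1289
Lq = P₀·a^2·ρ / (2!(1-ρ)²) = 0.12892 × 2.3815 × 0.77160 / (2 × 0.052164) = 2.2707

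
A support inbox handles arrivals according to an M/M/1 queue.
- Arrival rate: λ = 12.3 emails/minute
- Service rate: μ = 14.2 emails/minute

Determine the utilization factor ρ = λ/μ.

Server utilization: ρ = λ/μ
ρ = 12.3/14.2 = 0.8662
The server is busy 86.62% of the time.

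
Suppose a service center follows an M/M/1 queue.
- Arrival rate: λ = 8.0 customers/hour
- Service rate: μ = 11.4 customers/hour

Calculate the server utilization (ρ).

Server utilization: ρ = λ/μ
ρ = 8.0/11.4 = 0.7018
The server is busy 70.18% of the time.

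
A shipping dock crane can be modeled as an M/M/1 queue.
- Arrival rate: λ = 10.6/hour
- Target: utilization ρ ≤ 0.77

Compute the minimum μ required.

ρ = λ/μ, so μ = λ/ρ
μ ≥ 10.6/0.77 = 13.7662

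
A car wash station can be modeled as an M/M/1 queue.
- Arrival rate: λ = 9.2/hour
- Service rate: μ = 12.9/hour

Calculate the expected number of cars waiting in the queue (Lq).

ρ = λ/μ = 9.2/12.9 = 0.7132
For M/M/1: Lq = λ²/(μ(μ-λ))
Lq = 84.64/(12.9 × 3.70)
Lq = 1.7733 cars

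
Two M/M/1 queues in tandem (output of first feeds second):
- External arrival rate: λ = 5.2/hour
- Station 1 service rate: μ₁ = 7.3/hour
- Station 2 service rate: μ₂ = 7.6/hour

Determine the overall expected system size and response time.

By Jackson's theorem, each station behaves as independent M/M/1.
Station 1: ρ₁ = 5.2/7.3 = 0.7123, L₁ = ρ₁/(1-ρ₁) = λ/(μ₁-λ) = 5.2/2.10 = 2.4762
Station 2: ρ₂ = 5.2/7.6 = 0.6842, L₂ = ρ₂/(1-ρ₂) = λ/(μ₂-λ) = 5.2/2.40 = 2.1667
Total: L = L₁ + L₂ = 2.4762 + 2.1667 = 4.6429
W = L/λ = 4.6429/5.2 = 0.8929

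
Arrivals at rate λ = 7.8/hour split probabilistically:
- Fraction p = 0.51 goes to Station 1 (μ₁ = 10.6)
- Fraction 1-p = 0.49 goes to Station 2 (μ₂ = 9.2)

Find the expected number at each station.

Effective rates: λ₁ = 7.8×0.51 = 3.978, λ₂ = 7.8×0.49 = 3.822
Station 1: ρ₁ = 3.978/10.6 = 0.37528, L₁ = ρ₁/(1-ρ₁) = 0.37528/(1-0.37528) = 0.6007
Station 2: ρ₂ = 3.822/9.2 = 0.41543, L₂ = ρ₂/(1-ρ₂) = 0.41543/(1-0.41543) = 0.7107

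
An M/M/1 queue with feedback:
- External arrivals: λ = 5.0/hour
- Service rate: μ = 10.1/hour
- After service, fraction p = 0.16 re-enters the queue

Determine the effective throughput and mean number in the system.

Effective arrival rate: λ_eff = λ/(1-p) = 5.0/(1-0.16) = 5.0/0.84 = 5.95238
ρ = λ_eff/μ = 5.95238/10.1 = 0.58934
L = ρ/(1-ρ) = 0.58934/(1-0.58934) = 1.4351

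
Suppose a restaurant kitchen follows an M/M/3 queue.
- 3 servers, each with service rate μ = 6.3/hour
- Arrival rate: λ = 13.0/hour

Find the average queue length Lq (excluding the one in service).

Traffic intensity: ρ = λ/(cμ) = 13.0/(3×6.3) = 0.6878
Since ρ = 0.6878 < 1, system is stable.
Offered load a = λ/μ = cρ = 13.0/6.3 = 2.0635
P₀ = [ Σₙ₌₀^2 aⁿ/n! + a^3/(3!(1-ρ)) ]⁻¹
Σ = a^0/0! + a^1/1! + a^2/2! = 1.0000 + 2.0635 + 2.1290 = 5.1925
a^3/(3!(1-ρ)) = 8.7863/(6 × 0.31217) = 4.6910
P₀ = 1/(5.1925 + 4.6910) = 0.1012
Lq = P₀·a^3·ρ / (3!(1-ρ)²) = 0.10118 × 8.7863 × 0.68783 / (6 × 0.097450) = 1.0458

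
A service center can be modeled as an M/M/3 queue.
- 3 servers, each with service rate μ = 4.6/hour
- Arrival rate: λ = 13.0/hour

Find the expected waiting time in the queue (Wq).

Traffic intensity: ρ = λ/(cμ) = 13.0/(3×4.6) = 0.9420
Since ρ = 0.9420 < 1, system is stable.
Offered load a = λ/μ = cρ = 13.0/4.6 = 2.8261
P₀ = [ Σₙ₌₀^2 aⁿ/n! + a^3/(3!(1-ρ)) ]⁻¹
Σ = a^0/0! + a^1/1! + a^2/2! = 1.0000 + 2.8261 + 3.9934 = 7.8195
a^3/(3!(1-ρ)) = 22.5713/(6 × 0.057971) = 64.8925
P₀ = 1/(7.8195 + 64.8925) = 0.01375
Lq = P₀·a^3·ρ / (3!(1-ρ)²) = 0.0137529 × 22.5713 × 0.942029 / (6 × 0.00336064) = 14.5025
Wq = Lq/λ = 14.5025/13.0 = 1.1156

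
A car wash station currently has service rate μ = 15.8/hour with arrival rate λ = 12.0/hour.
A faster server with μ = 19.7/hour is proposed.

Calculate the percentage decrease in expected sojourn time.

System 1: ρ₁ = 12.0/15.8 = 0.7595, W₁ = 1/(15.8-12.0) = 0.2632
System 2: ρ₂ = 12.0/19.7 = 0.6091, W₂ = 1/(19.7-12.0) = 0.1299
Improvement: (W₁-W₂)/W₁ = (0.2632-0.1299)/0.2632 = 50.65%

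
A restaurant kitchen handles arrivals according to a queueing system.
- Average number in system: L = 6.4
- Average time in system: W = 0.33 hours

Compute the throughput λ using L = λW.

Little's Law: L = λW, so λ = L/W
λ = 6.4/0.33 = 19.3939 orders/hour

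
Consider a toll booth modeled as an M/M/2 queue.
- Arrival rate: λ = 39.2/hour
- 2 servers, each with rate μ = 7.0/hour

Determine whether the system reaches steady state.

Stability requires ρ = λ/(cμ) < 1
ρ = 39.2/(2 × 7.0) = 39.2/14.00 = 2.8000
Since 2.8000 ≥ 1, the system is UNSTABLE.
Need c > λ/μ = 39.2/7.0 = 5.60.
Minimum servers needed: c = 6.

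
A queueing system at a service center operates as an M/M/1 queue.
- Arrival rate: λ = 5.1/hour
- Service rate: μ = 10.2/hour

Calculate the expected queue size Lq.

ρ = λ/μ = 5.1/10.2 = 0.5000
For M/M/1: Lq = λ²/(μ(μ-λ))
Lq = 26.01/(10.2 × 5.10)
Lq = 0.5000 customers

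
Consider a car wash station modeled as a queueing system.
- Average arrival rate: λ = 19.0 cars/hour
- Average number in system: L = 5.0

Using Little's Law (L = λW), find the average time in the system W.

Little's Law: L = λW, so W = L/λ
W = 5.0/19.0 = 0.2632 hours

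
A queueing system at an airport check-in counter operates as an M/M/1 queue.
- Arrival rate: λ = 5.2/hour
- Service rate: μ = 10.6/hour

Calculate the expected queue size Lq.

ρ = λ/μ = 5.2/10.6 = 0.4906
For M/M/1: Lq = λ²/(μ(μ-λ))
Lq = 27.04/(10.6 × 5.40)
Lq = 0.4724 passengers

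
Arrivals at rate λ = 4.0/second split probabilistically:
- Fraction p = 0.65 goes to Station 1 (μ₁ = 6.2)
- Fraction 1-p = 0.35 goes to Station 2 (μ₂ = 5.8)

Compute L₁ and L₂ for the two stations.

Effective rates: λ₁ = 4.0×0.65 = 2.6, λ₂ = 4.0×0.35 = 1.4
Station 1: ρ₁ = 2.6/6.2 = 0.41935, L₁ = ρ₁/(1-ρ₁) = 0.41935/(1-0.41935) = 0.7222
Station 2: ρ₂ = 1.4/5.8 = 0.2414, L₂ = ρ₂/(1-ρ₂) = 0.2414/(1-0.2414) = 0.3182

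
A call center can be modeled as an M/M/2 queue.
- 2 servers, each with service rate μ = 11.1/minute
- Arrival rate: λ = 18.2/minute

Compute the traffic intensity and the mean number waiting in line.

Traffic intensity: ρ = λ/(cμ) = 18.2/(2×11.1) = 0.8198
Since ρ = 0.8198 < 1, system is stable.
Offered load a = λ/μ = cρ = 18.2/11.1 = 1.6396
P₀ = [ Σₙ₌₀^1 aⁿ/n! + a^2/(2!(1-ρ)) ]⁻¹
Σ = a^0/0! + a^1/1! = 1.0000 + 1.6396 = 2.6396
a^2/(2!(1-ρ)) = 2.68842/(2 × 0.180180) = 7.4604
P₀ = 1/(2.6396 + 7.4604) = 0.09901
Lq = P₀·a^2·ρ / (2!(1-ρ)²) = 0.0990099 × 2.68842 × 0.819820 / (2 × 0.0324649) = 3.3609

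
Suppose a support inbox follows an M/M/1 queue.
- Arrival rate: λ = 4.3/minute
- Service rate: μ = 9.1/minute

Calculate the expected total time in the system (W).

First, compute utilization: ρ = λ/μ = 4.3/9.1 = 0.4725
For M/M/1: W = 1/(μ-λ)
W = 1/(9.1-4.3) = 1/4.80
W = 0.2083 minutes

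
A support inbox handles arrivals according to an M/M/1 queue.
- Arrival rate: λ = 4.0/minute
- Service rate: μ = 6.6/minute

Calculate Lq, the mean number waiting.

ρ = λ/μ = 4.0/6.6 = 0.6061
For M/M/1: Lq = λ²/(μ(μ-λ))
Lq = 16.00/(6.6 × 2.60)
Lq = 0.9324 emails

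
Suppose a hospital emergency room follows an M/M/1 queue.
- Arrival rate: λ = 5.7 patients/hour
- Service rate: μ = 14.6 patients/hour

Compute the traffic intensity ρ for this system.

Server utilization: ρ = λ/μ
ρ = 5.7/14.6 = 0.3904
The server is busy 39.04% of the time.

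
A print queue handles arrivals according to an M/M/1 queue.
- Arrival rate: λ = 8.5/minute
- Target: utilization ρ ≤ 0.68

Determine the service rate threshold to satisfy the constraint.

ρ = λ/μ, so μ = λ/ρ
μ ≥ 8.5/0.68 = 12.5000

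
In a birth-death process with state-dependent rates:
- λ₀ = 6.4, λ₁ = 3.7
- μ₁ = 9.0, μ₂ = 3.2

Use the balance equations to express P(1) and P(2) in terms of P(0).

Balance equations:
State 0: λ₀P₀ = μ₁P₁ → P₁ = (λ₀/μ₁)P₀ = (6.4/9.0)P₀ = 0.7111P₀
State 1: P₂ = (λ₀λ₁)/(μ₁μ₂)P₀ = (6.4×3.7)/(9.0×3.2)P₀ = 0.8222P₀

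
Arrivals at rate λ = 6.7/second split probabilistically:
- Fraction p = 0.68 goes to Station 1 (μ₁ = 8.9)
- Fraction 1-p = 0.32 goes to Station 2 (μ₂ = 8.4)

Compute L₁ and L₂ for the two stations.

Effective rates: λ₁ = 6.7×0.68 = 4.556, λ₂ = 6.7×0.32 = 2.144
Station 1: ρ₁ = 4.556/8.9 = 0.5119, L₁ = ρ₁/(1-ρ₁) = 0.5119/(1-0.5119) = 1.0488
Station 2: ρ₂ = 2.144/8.4 = 0.25524, L₂ = ρ₂/(1-ρ₂) = 0.25524/(1-0.25524) = 0.3427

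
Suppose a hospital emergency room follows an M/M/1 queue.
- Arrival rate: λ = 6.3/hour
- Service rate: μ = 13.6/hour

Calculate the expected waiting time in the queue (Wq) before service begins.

First, compute utilization: ρ = λ/μ = 6.3/13.6 = 0.4632
For M/M/1: Wq = λ/(μ(μ-λ))
Wq = 6.3/(13.6 × (13.6-6.3))
Wq = 6.3/(13.6 × 7.30)
Wq = 0.06346 hours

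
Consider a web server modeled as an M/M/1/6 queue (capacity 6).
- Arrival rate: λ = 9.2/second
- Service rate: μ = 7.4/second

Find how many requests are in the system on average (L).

ρ = λ/μ = 9.2/7.4 = 1.24324
P₀ = (1-ρ)/(1-ρ^(K+1)) = (1-1.24324)/(1-1.24324^7) = -0.24324/-3.5908 = 0.06774
P_K = P₀×ρ^K = 0.06774 × 1.24324^6 = 0.06774 × 3.6926 = 0.2501
L = ρ[1 - (K+1)ρ^K + Kρ^(K+1)] / [(1-ρ)(1-ρ^(K+1))]
L = 1.24324 × (1 - 7×3.69258 + 6×4.59076) / ((1 - 1.24324) × (1 - 4.59076)) = 3.8383 requests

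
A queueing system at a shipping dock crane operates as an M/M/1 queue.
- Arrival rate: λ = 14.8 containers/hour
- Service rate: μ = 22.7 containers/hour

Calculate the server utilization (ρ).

Server utilization: ρ = λ/μ
ρ = 14.8/22.7 = 0.6520
The server is busy 65.20% of the time.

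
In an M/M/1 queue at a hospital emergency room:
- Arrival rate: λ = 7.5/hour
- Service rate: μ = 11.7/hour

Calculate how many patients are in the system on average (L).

ρ = λ/μ = 7.5/11.7 = 0.6410
For M/M/1: L = λ/(μ-λ)
L = 7.5/(11.7-7.5) = 7.5/4.20
L = 1.7857 patients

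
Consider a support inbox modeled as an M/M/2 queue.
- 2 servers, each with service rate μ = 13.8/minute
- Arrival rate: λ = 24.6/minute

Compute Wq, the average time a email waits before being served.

Traffic intensity: ρ = λ/(cμ) = 24.6/(2×13.8) = 0.8913
Since ρ = 0.8913 < 1, system is stable.
Offered load a = λ/μ = cρ = 24.6/13.8 = 1.7826
P₀ = [ Σₙ₌₀^1 aⁿ/n! + a^2/(2!(1-ρ)) ]⁻¹
Σ = a^0/0! + a^1/1! = 1.0000 + 1.7826 = 2.7826
a^2/(2!(1-ρ)) = 3.177694/(2 × 0.1086957) = 14.6174
P₀ = 1/(2.7826 + 14.6174) = 0.05747
Lq = P₀·a^2·ρ / (2!(1-ρ)²) = 0.0574713 × 3.17769 × 0.891304 / (2 × 0.0118147) = 6.8887
Wq = Lq/λ = 6.8887/24.6 = 0.2800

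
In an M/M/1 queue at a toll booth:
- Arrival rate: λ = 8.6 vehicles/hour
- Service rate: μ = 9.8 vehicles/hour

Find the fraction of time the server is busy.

Server utilization: ρ = λ/μ
ρ = 8.6/9.8 = 0.8776
The server is busy 87.76% of the time.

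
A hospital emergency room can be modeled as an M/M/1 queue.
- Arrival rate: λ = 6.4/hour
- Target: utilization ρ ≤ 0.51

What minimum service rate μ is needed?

ρ = λ/μ, so μ = λ/ρ
μ ≥ 6.4/0.51 = 12.5490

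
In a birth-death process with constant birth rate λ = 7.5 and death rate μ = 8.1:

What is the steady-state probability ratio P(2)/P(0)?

For constant rates: P(n)/P(0) = (λ/μ)^n
P(2)/P(0) = (7.5/8.1)^2 = 0.9259^2 = 0.8573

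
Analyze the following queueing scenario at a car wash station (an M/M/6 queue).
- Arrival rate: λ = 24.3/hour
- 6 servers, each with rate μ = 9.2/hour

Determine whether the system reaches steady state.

Stability requires ρ = λ/(cμ) < 1
ρ = 24.3/(6 × 9.2) = 24.3/55.20 = 0.4402
Since 0.4402 < 1, the system is STABLE.
The servers are busy 44.02% of the time.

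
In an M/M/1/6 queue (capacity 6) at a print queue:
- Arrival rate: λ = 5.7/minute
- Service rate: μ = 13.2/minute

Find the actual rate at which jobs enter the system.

ρ = λ/μ = 5.7/13.2 = 0.431818
P₀ = (1-ρ)/(1-ρ^(K+1)) = (1-0.431818)/(1-0.431818^7) = 0.5682/0.9972 = 0.5698
P_K = P₀×ρ^K = 0.5698 × 0.431818^6 = 0.5698 × 0.006483 = 0.003694
λ_eff = λ(1-P_K) = 5.7 × (1 - 0.003694) = 5.7 × 0.9963 = 5.6789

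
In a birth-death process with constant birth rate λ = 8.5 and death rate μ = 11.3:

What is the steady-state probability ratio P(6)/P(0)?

For constant rates: P(n)/P(0) = (λ/μ)^n
P(6)/P(0) = (8.5/11.3)^6 = 0.752212^6 = 0.1812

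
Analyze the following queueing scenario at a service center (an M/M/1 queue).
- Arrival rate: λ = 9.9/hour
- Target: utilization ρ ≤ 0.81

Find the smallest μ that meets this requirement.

ρ = λ/μ, so μ = λ/ρ
μ ≥ 9.9/0.81 = 12.2222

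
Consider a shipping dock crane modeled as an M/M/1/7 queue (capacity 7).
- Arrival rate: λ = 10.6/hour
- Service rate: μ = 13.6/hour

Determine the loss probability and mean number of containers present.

ρ = λ/μ = 10.6/13.6 = 0.77941
P₀ = (1-ρ)/(1-ρ^(K+1)) = (1-0.77941)/(1-0.77941^8) = 0.2206/0.8638 = 0.2554
P_K = P₀×ρ^K = 0.2554 × 0.77941^7 = 0.2554 × 0.1747 = 0.04462
Blocking probability P_7 = 0.04462 (4.46%)
L = ρ[1 - (K+1)ρ^K + Kρ^(K+1)] / [(1-ρ)(1-ρ^(K+1))]
L = 0.77941 × (1 - 8×0.174728 + 7×0.136185) / ((1 - 0.77941) × (1 - 0.136185)) = 2.2721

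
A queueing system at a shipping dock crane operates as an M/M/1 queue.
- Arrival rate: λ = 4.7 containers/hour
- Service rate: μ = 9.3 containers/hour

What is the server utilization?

Server utilization: ρ = λ/μ
ρ = 4.7/9.3 = 0.5054
The server is busy 50.54% of the time.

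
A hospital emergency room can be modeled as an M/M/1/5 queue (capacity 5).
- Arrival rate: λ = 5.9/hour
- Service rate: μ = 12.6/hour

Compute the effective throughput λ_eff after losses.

ρ = λ/μ = 5.9/12.6 = 0.46825
P₀ = (1-ρ)/(1-ρ^(K+1)) = (1-0.46825)/(1-0.46825^6) = 0.53175/0.98946 = 0.5374
P_K = P₀×ρ^K = 0.5374 × 0.46825^5 = 0.5374 × 0.02251 = 0.01210
λ_eff = λ(1-P_K) = 5.9 × (1 - 0.01210) = 5.9 × 0.9879 = 5.8286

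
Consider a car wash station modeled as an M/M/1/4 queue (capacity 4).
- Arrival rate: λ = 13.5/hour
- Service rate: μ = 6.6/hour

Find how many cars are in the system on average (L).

ρ = λ/μ = 13.5/6.6 = 2.04545
P₀ = (1-ρ)/(1-ρ^(K+1)) = (1-2.04545)/(1-2.04545^5) = -1.0455/-34.8051 = 0.03004
P_K = P₀×ρ^K = 0.03004 × 2.04545^4 = 0.03004 × 17.5047 = 0.5258
L = ρ[1 - (K+1)ρ^K + Kρ^(K+1)] / [(1-ρ)(1-ρ^(K+1))]
L = 2.04545 × (1 - 5×17.5047 + 4×35.8051) / ((1 - 2.04545) × (1 - 35.8051)) = 3.1871 cars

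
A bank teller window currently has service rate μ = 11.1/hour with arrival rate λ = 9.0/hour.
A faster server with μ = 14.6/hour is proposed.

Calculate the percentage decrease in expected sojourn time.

System 1: ρ₁ = 9.0/11.1 = 0.8108, W₁ = 1/(11.1-9.0) = 0.47619
System 2: ρ₂ = 9.0/14.6 = 0.6164, W₂ = 1/(14.6-9.0) = 0.17857
Improvement: (W₁-W₂)/W₁ = (0.47619-0.17857)/0.47619 = 62.50%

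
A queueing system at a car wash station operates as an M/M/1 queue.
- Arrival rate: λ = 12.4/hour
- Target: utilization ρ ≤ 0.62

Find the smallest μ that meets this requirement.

ρ = λ/μ, so μ = λ/ρ
μ ≥ 12.4/0.62 = 20.0000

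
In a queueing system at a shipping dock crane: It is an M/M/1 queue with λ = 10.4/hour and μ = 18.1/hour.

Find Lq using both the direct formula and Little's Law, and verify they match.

Method 1 (direct): Lq = λ²/(μ(μ-λ)) = 108.16/(18.1 × 7.70) = 0.7761

Method 2 (Little's Law):
W = 1/(μ-λ) = 1/7.70 = 0.12987013
Wq = W - 1/μ = 0.12987013 - 0.055248619 = 0.074622
Lq = λWq = 10.4 × 0.074622 = 0.7761 ✔ (matches Method 1)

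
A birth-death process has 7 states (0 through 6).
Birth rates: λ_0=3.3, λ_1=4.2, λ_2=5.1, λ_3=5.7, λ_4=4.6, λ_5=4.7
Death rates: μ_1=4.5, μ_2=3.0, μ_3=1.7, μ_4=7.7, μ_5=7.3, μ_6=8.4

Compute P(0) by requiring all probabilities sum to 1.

Ratios P(n)/P(0) = (λ₀···λₙ₋₁)/(μ₁···μₙ):
P(1)/P(0) = (3.3)/(4.5) = 0.7333
P(2)/P(0) = (3.3×4.2)/(4.5×3.0) = 1.0267
P(3)/P(0) = (3.3×4.2×5.1)/(4.5×3.0×1.7) = 3.0800
P(4)/P(0) = (3.3×4.2×5.1×5.7)/(4.5×3.0×1.7×7.7) = 2.2800
P(5)/P(0) = (3.3×4.2×5.1×5.7×4.6)/(4.5×3.0×1.7×7.7×7.3) = 1.4367
P(6)/P(0) = (3.3×4.2×5.1×5.7×4.6×4.7)/(4.5×3.0×1.7×7.7×7.3×8.4) = 0.8039

Normalization: ∑ P(n) = 1
P(0) × (1.0000 + 0.7333 + 1.0267 + 3.0800 + 2.2800 + 1.4367 + 0.8039) = 1
P(0) × 10.3606 = 1
P(0) = 1/10.3606 = 0.09652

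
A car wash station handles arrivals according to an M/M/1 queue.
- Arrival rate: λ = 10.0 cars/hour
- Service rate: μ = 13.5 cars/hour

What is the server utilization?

Server utilization: ρ = λ/μ
ρ = 10.0/13.5 = 0.7407
The server is busy 74.07% of the time.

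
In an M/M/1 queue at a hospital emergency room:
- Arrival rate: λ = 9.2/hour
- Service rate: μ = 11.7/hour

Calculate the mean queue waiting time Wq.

First, compute utilization: ρ = λ/μ = 9.2/11.7 = 0.7863
For M/M/1: Wq = λ/(μ(μ-λ))
Wq = 9.2/(11.7 × (11.7-9.2))
Wq = 9.2/(11.7 × 2.50)
Wq = 0.3145 hours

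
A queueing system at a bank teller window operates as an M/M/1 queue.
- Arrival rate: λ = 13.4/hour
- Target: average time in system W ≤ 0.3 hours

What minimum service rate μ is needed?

For M/M/1: W = 1/(μ-λ)
Need W ≤ 0.3, so 1/(μ-λ) ≤ 0.3
μ - λ ≥ 1/0.3 = 3.3333
μ ≥ 13.4 + 3.3333 = 16.7333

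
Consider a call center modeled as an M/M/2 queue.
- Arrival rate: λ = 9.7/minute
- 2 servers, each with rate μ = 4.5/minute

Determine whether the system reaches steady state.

Stability requires ρ = λ/(cμ) < 1
ρ = 9.7/(2 × 4.5) = 9.7/9.00 = 1.0778
Since 1.0778 ≥ 1, the system is UNSTABLE.
Need c > λ/μ = 9.7/4.5 = 2.16.
Minimum servers needed: c = 3.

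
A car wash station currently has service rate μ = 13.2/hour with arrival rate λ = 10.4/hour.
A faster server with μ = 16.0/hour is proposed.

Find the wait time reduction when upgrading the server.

System 1: ρ₁ = 10.4/13.2 = 0.7879, W₁ = 1/(13.2-10.4) = 0.35714
System 2: ρ₂ = 10.4/16.0 = 0.6500, W₂ = 1/(16.0-10.4) = 0.17857
Improvement: (W₁-W₂)/W₁ = (0.35714-0.17857)/0.35714 = 50.00%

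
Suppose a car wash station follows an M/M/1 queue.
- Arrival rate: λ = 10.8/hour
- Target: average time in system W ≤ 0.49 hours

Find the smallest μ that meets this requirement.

For M/M/1: W = 1/(μ-λ)
Need W ≤ 0.49, so 1/(μ-λ) ≤ 0.49
μ - λ ≥ 1/0.49 = 2.0408
μ ≥ 10.8 + 2.0408 = 12.8408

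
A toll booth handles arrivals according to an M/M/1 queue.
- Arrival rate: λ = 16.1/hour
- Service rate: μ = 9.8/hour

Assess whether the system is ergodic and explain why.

Stability requires ρ = λ/(cμ) < 1
ρ = 16.1/(1 × 9.8) = 16.1/9.80 = 1.6429
Since 1.6429 ≥ 1, the system is UNSTABLE.
Queue grows without bound. Need μ > λ = 16.1.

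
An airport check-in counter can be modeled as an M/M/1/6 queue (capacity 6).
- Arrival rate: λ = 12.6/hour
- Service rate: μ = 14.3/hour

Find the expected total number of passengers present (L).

ρ = λ/μ = 12.6/14.3 = 0.88112
P₀ = (1-ρ)/(1-ρ^(K+1)) = (1-0.88112)/(1-0.88112^7) = 0.1189/0.5877 = 0.2023
P_K = P₀×ρ^K = 0.20229 × 0.88112^6 = 0.20229 × 0.46796 = 0.09466
L = ρ[1 - (K+1)ρ^K + Kρ^(K+1)] / [(1-ρ)(1-ρ^(K+1))]
L = 0.88112 × (1 - 7×0.4679617 + 6×0.4123305) / ((1 - 0.88112) × (1 - 0.4123305)) = 2.5004 passengers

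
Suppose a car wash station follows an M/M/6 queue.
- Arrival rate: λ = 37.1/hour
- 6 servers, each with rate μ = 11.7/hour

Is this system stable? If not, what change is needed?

Stability requires ρ = λ/(cμ) < 1
ρ = 37.1/(6 × 11.7) = 37.1/70.20 = 0.5285
Since 0.5285 < 1, the system is STABLE.
The servers are busy 52.85% of the time.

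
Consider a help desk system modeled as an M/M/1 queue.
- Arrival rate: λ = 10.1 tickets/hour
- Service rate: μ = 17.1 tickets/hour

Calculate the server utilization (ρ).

Server utilization: ρ = λ/μ
ρ = 10.1/17.1 = 0.5906
The server is busy 59.06% of the time.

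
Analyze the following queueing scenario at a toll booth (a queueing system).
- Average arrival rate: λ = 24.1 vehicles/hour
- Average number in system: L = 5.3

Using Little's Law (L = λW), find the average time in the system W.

Little's Law: L = λW, so W = L/λ
W = 5.3/24.1 = 0.2199 hours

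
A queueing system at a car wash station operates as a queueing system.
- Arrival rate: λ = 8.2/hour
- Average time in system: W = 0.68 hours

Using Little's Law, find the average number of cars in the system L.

Little's Law: L = λW
L = 8.2 × 0.68 = 5.5760 cars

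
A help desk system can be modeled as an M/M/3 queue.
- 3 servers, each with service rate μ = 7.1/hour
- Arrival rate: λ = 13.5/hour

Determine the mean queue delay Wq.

Traffic intensity: ρ = λ/(cμ) = 13.5/(3×7.1) = 0.6338
Since ρ = 0.6338 < 1, system is stable.
Offered load a = λ/μ = cρ = 13.5/7.1 = 1.9014
P₀ = [ Σₙ₌₀^2 aⁿ/n! + a^3/(3!(1-ρ)) ]⁻¹
Σ = a^0/0! + a^1/1! + a^2/2! = 1.0000 + 1.9014 + 1.8077 = 4.7091
a^3/(3!(1-ρ)) = 6.8743/(6 × 0.3662) = 3.1287
P₀ = 1/(4.7091 + 3.1287) = 0.1276
Lq = P₀·a^3·ρ / (3!(1-ρ)²) = 0.12759 × 6.8743 × 0.63380 / (6 × 0.13410) = 0.6909
Wq = Lq/λ = 0.6909/13.5 = 0.05118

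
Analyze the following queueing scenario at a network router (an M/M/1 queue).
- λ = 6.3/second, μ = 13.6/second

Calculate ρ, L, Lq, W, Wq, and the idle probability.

Step 1: ρ = λ/μ = 6.3/13.6 = 0.4632
Step 2: L = λ/(μ-λ) = 6.3/7.30 = 0.8630
Step 3: Lq = λ²/(μ(μ-λ)) = 39.69/(13.6×7.30) = 0.3998
Step 4: W = 1/(μ-λ) = 1/7.30 = 0.13699
Step 5: Wq = λ/(μ(μ-λ)) = 6.3/(13.6×7.30) = 0.06346
Step 6: P(0) = 1-ρ = 0.5368
Verify: L = λW = 6.3×0.13699 = 0.8630 ✔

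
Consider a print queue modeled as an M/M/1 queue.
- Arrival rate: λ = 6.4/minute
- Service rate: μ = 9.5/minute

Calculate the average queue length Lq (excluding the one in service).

ρ = λ/μ = 6.4/9.5 = 0.6737
For M/M/1: Lq = λ²/(μ(μ-λ))
Lq = 40.96/(9.5 × 3.10)
Lq = 1.3908 jobs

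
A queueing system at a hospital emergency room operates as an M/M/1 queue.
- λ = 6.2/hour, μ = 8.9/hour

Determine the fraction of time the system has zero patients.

ρ = λ/μ = 6.2/8.9 = 0.6966
P(0) = 1 - ρ = 1 - 0.6966 = 0.3034
The server is idle 30.34% of the time.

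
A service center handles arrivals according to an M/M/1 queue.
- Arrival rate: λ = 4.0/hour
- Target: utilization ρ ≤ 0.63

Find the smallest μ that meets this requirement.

ρ = λ/μ, so μ = λ/ρ
μ ≥ 4.0/0.63 = 6.3492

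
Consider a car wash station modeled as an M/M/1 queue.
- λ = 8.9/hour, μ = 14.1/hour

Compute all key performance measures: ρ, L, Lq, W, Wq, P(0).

Step 1: ρ = λ/μ = 8.9/14.1 = 0.6312
Step 2: L = λ/(μ-λ) = 8.9/5.20 = 1.7115
Step 3: Lq = λ²/(μ(μ-λ)) = 79.21/(14.1×5.20) = 1.0803
Step 4: W = 1/(μ-λ) = 1/5.20 = 0.1923
Step 5: Wq = λ/(μ(μ-λ)) = 8.9/(14.1×5.20) = 0.1214
Step 6: P(0) = 1-ρ = 0.3688
Verify: L = λW = 8.9×0.1923 = 1.7115 ✔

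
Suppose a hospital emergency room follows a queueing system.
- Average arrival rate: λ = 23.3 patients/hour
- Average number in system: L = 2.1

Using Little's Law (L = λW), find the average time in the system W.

Little's Law: L = λW, so W = L/λ
W = 2.1/23.3 = 0.09013 hours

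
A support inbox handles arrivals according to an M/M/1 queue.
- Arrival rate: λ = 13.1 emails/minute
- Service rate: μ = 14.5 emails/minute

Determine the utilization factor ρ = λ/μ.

Server utilization: ρ = λ/μ
ρ = 13.1/14.5 = 0.9034
The server is busy 90.34% of the time.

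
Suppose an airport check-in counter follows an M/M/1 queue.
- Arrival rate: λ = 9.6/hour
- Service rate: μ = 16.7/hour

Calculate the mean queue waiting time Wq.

First, compute utilization: ρ = λ/μ = 9.6/16.7 = 0.5749
For M/M/1: Wq = λ/(μ(μ-λ))
Wq = 9.6/(16.7 × (16.7-9.6))
Wq = 9.6/(16.7 × 7.10)
Wq = 0.08096 hours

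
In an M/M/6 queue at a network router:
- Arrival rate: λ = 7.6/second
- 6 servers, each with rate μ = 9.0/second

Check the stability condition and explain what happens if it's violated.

Stability requires ρ = λ/(cμ) < 1
ρ = 7.6/(6 × 9.0) = 7.6/54.00 = 0.1407
Since 0.1407 < 1, the system is STABLE.
The servers are busy 14.07% of the time.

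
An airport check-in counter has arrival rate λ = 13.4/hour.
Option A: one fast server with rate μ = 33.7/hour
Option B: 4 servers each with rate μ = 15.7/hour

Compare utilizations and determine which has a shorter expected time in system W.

Option A: single server μ = 33.7 (M/M/1)
  ρ_A = 13.4/33.7 = 0.3976
  W_A = 1/(μ-λ) = 1/(33.7-13.4) = 1/20.30 = 0.04926

Option B: 4 servers μ = 15.7 (M/M/4)
  ρ_B = λ/(cμ) = 13.4/(4×15.7) = 0.2134
  Offered load a = λ/μ = cρ = 13.4/15.7 = 0.8535
  P₀ = [ Σₙ₌₀^3 aⁿ/n! + a^4/(4!(1-ρ)) ]⁻¹
  Σ = a^0/0! + a^1/1! + a^2/2! + a^3/3! = 1.0000 + 0.85350 + 0.36423 + 0.10362 = 2.3214
  a^4/(4!(1-ρ)) = 0.5307/(24 × 0.7866) = 0.02811
  P₀ = 1/(2.3214 + 0.02811) = 0.4256
  Lq = P₀·a^4·ρ / (4!(1-ρ)²) = 0.42563 × 0.53067 × 0.21338 / (24 × 0.61878) = 0.003245
  Wq_B = Lq/λ = 0.00324526/13.4 = 0.00024218
  W_B = Wq_B + 1/μ = 0.00024218 + 0.063694 = 0.06394

Since W_A = 0.04926 < W_B = 0.06394, Option A (single fast server) has the shorter time in system.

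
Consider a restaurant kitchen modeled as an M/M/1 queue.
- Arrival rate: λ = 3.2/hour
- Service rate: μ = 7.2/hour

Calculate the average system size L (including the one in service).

ρ = λ/μ = 3.2/7.2 = 0.4444
For M/M/1: L = λ/(μ-λ)
L = 3.2/(7.2-3.2) = 3.2/4.00
L = 0.8000 orders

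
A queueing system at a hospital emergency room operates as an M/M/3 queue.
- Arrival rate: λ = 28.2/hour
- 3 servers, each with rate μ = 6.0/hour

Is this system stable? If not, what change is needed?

Stability requires ρ = λ/(cμ) < 1
ρ = 28.2/(3 × 6.0) = 28.2/18.00 = 1.5667
Since 1.5667 ≥ 1, the system is UNSTABLE.
Need c > λ/μ = 28.2/6.0 = 4.70.
Minimum servers needed: c = 5.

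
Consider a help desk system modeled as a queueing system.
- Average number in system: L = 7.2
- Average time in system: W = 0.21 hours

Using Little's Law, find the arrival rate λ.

Little's Law: L = λW, so λ = L/W
λ = 7.2/0.21 = 34.2857 tickets/hour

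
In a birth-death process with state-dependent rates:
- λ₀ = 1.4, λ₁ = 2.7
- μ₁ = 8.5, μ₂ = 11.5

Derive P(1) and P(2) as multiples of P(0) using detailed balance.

Balance equations:
State 0: λ₀P₀ = μ₁P₁ → P₁ = (λ₀/μ₁)P₀ = (1.4/8.5)P₀ = 0.1647P₀
State 1: P₂ = (λ₀λ₁)/(μ₁μ₂)P₀ = (1.4×2.7)/(8.5×11.5)P₀ = 0.03867P₀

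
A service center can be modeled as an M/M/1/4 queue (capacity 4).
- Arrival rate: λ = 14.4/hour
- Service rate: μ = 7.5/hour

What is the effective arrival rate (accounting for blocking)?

ρ = λ/μ = 14.4/7.5 = 1.9200
P₀ = (1-ρ)/(1-ρ^(K+1)) = (1-1.9200)/(1-1.9200^5) = -0.9200/-25.0919 = 0.03667
P_K = P₀×ρ^K = 0.03667 × 1.9200^4 = 0.03667 × 13.5895 = 0.4983
λ_eff = λ(1-P_K) = 14.4 × (1 - 0.498263) = 14.4 × 0.501737 = 7.2250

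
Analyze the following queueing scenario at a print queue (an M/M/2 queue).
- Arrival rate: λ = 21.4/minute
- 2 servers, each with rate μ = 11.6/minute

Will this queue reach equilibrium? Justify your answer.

Stability requires ρ = λ/(cμ) < 1
ρ = 21.4/(2 × 11.6) = 21.4/23.20 = 0.9224
Since 0.9224 < 1, the system is STABLE.
The servers are busy 92.24% of the time.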